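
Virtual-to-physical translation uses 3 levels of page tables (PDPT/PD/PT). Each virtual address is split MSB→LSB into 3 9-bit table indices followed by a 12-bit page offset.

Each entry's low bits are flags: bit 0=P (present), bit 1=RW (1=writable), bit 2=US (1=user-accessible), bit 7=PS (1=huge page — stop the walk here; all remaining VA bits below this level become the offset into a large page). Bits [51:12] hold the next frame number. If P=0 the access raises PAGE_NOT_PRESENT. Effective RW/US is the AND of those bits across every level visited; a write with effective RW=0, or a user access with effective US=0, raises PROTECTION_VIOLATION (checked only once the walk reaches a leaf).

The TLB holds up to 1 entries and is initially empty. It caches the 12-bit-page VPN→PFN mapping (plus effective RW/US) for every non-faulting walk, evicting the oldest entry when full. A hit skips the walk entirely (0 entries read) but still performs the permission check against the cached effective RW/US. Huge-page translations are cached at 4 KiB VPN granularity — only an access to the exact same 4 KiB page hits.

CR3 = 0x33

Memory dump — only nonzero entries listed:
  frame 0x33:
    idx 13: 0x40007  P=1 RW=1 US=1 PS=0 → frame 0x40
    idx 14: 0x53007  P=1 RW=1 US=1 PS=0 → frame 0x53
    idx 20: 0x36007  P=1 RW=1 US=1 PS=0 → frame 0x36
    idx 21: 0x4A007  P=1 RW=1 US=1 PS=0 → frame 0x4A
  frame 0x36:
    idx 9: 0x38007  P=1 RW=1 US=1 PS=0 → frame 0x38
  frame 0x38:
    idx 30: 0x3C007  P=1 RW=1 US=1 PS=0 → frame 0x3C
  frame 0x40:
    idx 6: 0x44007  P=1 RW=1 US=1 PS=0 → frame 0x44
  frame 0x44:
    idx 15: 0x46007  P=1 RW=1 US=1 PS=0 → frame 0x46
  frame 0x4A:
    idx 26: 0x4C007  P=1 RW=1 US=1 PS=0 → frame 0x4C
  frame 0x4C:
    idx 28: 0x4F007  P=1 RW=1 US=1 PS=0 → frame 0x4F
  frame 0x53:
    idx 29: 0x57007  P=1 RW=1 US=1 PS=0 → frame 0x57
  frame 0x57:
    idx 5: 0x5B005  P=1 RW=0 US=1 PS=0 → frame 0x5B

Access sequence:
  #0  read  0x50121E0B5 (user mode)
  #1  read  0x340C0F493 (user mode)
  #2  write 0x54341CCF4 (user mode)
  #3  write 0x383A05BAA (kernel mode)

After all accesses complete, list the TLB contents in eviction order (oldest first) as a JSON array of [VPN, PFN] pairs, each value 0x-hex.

Walk each access:
#0 VA=0x50121E0B5 (r,user):
  L0: frame=0x33 idx=20 entry=0x36007 [P=1 RW=1 US=1 PS=0]
  L1: frame=0x36 idx=9 entry=0x38007 [P=1 RW=1 US=1 PS=0]
  L2: frame=0x38 idx=30 entry=0x3C007 [P=1 RW=1 US=1 PS=0]
  → PA=0x3C0B5  (3 entries read)
#1 VA=0x340C0F493 (r,user):
  L0: frame=0x33 idx=13 entry=0x40007 [P=1 RW=1 US=1 PS=0]
  L1: frame=0x40 idx=6 entry=0x44007 [P=1 RW=1 US=1 PS=0]
  L2: frame=0x44 idx=15 entry=0x46007 [P=1 RW=1 US=1 PS=0]
  → PA=0x46493  (3 entries read)
#2 VA=0x54341CCF4 (w,user):
  L0: frame=0x33 idx=21 entry=0x4A007 [P=1 RW=1 US=1 PS=0]
  L1: frame=0x4A idx=26 entry=0x4C007 [P=1 RW=1 US=1 PS=0]
  L2: frame=0x4C idx=28 entry=0x4F007 [P=1 RW=1 US=1 PS=0]
  → PA=0x4FCF4  (3 entries read)
#3 VA=0x383A05BAA (w,kernel):
  L0: frame=0x33 idx=14 entry=0x53007 [P=1 RW=1 US=1 PS=0]
  L1: frame=0x53 idx=29 entry=0x57007 [P=1 RW=1 US=1 PS=0]
  L2: frame=0x57 idx=5 entry=0x5B005 [P=1 RW=0 US=1 PS=0]
  ✗ PROTECTION_VIOLATION  [3 reads]

TLB: [["0x54341C", "0x4F"]]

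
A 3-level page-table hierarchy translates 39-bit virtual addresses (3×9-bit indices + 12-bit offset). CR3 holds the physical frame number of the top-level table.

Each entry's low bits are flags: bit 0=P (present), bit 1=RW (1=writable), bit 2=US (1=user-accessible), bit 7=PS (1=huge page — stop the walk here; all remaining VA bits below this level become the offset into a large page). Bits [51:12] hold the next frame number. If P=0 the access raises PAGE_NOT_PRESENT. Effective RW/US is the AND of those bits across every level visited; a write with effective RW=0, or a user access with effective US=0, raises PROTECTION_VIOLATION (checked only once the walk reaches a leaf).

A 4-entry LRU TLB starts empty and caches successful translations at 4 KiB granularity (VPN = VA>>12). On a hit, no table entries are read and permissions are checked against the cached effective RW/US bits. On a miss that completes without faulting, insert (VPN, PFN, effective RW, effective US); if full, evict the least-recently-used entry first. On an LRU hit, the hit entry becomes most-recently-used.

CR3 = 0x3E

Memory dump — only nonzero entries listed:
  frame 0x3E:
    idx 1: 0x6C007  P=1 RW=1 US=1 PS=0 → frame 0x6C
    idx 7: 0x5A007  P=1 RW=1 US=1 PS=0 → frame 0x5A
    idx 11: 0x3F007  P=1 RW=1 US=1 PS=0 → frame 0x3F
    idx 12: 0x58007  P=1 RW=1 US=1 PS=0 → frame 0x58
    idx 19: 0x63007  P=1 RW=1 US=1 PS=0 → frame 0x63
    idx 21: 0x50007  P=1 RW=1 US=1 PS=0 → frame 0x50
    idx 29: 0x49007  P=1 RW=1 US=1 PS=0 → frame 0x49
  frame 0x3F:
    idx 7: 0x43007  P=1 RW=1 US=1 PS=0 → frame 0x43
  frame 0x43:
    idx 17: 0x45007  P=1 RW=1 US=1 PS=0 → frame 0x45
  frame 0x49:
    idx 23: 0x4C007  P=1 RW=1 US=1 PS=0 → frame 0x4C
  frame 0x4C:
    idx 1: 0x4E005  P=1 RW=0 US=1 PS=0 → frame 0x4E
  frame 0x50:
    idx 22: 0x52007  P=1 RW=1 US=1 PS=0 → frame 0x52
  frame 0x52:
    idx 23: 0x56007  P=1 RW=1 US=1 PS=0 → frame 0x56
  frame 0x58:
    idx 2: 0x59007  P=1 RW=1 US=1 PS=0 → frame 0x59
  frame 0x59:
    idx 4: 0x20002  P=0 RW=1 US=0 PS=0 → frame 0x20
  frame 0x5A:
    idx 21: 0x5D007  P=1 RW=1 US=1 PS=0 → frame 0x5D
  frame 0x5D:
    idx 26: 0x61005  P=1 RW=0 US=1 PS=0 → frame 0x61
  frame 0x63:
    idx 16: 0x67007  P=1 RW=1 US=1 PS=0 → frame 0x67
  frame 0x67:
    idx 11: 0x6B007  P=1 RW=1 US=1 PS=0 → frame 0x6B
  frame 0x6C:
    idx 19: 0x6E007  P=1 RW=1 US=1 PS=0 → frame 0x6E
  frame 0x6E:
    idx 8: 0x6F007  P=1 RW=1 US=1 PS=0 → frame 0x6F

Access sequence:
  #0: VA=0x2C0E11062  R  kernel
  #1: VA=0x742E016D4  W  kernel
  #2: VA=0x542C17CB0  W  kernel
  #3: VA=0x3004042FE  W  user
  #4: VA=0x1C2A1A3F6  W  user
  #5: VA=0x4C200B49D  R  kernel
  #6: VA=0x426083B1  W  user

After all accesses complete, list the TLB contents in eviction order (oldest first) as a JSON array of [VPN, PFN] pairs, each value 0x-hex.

Trace:
#0 VA=0x2C0E11062 (r,kernel):
  [0] read 0x3E idx=11: raw=0x3F007 flags P=1 W=1 U=1 S=0
  [1] read 0x3F idx=7: raw=0x43007 flags P=1 W=1 U=1 S=0
  [2] read 0x43 idx=17: raw=0x45007 flags P=1 W=1 U=1 S=0
  ✓ 0x45062  — 3 lookups
#1 VA=0x742E016D4 (w,kernel):
  [0] read 0x3E idx=29: raw=0x49007 flags P=1 W=1 U=1 S=0
  [1] read 0x49 idx=23: raw=0x4C007 flags P=1 W=1 U=1 S=0
  [2] read 0x4C idx=1: raw=0x4E005 flags P=1 W=0 U=1 S=0
  → PROTECTION_VIOLATION  (3 entries read)
#2 VA=0x542C17CB0 (w,kernel):
  [0] read 0x3E idx=21: raw=0x50007 flags P=1 W=1 U=1 S=0
  [1] read 0x50 idx=22: raw=0x52007 flags P=1 W=1 U=1 S=0
  [2] read 0x52 idx=23: raw=0x56007 flags P=1 W=1 U=1 S=0
  ✓ 0x56CB0  — 3 lookups
#3 VA=0x3004042FE (w,user):
  [0] read 0x3E idx=12: raw=0x58007 flags P=1 W=1 U=1 S=0
  [1] read 0x58 idx=2: raw=0x59007 flags P=1 W=1 U=1 S=0
  [2] read 0x59 idx=4: raw=0x20002 flags P=0 W=1 U=0 S=0
  → PAGE_NOT_PRESENT  (3 entries read)
#4 VA=0x1C2A1A3F6 (w,user):
  [0] read 0x3E idx=7: raw=0x5A007 flags P=1 W=1 U=1 S=0
  [1] read 0x5A idx=21: raw=0x5D007 flags P=1 W=1 U=1 S=0
  [2] read 0x5D idx=26: raw=0x61005 flags P=1 W=0 U=1 S=0
  → PROTECTION_VIOLATION  (3 entries read)
#5 VA=0x4C200B49D (r,kernel):
  [0] read 0x3E idx=19: raw=0x63007 flags P=1 W=1 U=1 S=0
  [1] read 0x63 idx=16: raw=0x67007 flags P=1 W=1 U=1 S=0
  [2] read 0x67 idx=11: raw=0x6B007 flags P=1 W=1 U=1 S=0
  ✓ 0x6B49D  — 3 lookups
#6 VA=0x426083B1 (w,user):
  [0] read 0x3E idx=1: raw=0x6C007 flags P=1 W=1 U=1 S=0
  [1] read 0x6C idx=19: raw=0x6E007 flags P=1 W=1 U=1 S=0
  [2] read 0x6E idx=8: raw=0x6F007 flags P=1 W=1 U=1 S=0
  ✓ 0x6F3B1  — 3 lookups

TLB: [["0x2C0E11", "0x45"], ["0x542C17", "0x56"], ["0x4C200B", "0x6B"], ["0x42608", "0x6F"]]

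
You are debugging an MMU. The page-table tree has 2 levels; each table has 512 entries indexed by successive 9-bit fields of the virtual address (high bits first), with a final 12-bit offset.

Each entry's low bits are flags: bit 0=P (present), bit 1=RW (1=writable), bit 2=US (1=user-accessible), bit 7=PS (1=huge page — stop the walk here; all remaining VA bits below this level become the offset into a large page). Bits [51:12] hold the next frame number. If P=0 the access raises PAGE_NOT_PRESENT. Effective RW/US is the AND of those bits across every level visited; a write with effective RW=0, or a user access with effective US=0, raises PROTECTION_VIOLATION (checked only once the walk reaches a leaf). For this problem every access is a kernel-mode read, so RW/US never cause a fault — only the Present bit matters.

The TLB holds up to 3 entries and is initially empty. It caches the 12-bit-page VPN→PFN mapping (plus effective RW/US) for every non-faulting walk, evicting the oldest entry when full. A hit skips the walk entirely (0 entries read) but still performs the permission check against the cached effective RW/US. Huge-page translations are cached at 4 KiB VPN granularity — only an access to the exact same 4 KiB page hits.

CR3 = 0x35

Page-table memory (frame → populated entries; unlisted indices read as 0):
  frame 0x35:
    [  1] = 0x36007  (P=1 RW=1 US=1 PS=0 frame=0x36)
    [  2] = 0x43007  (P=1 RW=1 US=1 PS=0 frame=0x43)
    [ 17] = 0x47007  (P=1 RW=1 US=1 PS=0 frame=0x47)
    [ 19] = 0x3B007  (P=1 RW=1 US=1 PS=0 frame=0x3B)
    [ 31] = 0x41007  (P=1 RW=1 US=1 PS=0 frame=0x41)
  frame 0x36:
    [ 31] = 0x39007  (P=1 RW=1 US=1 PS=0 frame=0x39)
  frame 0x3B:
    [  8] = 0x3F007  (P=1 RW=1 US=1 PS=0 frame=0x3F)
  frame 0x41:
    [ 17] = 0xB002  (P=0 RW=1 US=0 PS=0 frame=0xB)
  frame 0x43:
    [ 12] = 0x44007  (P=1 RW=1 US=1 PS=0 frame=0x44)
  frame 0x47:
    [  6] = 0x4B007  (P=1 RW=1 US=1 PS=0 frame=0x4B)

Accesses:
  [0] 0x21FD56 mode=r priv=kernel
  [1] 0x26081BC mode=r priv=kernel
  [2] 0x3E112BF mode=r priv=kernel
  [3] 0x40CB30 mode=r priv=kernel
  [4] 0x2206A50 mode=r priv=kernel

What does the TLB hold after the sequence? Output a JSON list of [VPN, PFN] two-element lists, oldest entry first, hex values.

Trace:
#0 VA=0x21FD56 (r,kernel):
  lvl0: tbl 0x35, slot 1 ⇒ 0x36007 (P1/RW1/US1/PS0)
  lvl1: tbl 0x36, slot 31 ⇒ 0x39007 (P1/RW1/US1/PS0)
  ✓ 0x39D56  — 2 lookups
#1 VA=0x26081BC (r,kernel):
  lvl0: tbl 0x35, slot 19 ⇒ 0x3B007 (P1/RW1/US1/PS0)
  lvl1: tbl 0x3B, slot 8 ⇒ 0x3F007 (P1/RW1/US1/PS0)
  ✓ 0x3F1BC  — 2 lookups
#2 VA=0x3E112BF (r,kernel):
  lvl0: tbl 0x35, slot 31 ⇒ 0x41007 (P1/RW1/US1/PS0)
  lvl1: tbl 0x41, slot 17 ⇒ 0xB002 (P0/RW1/US0/PS0)
  ⇒ fault: PAGE_NOT_PRESENT  — 2 lookups
#3 VA=0x40CB30 (r,kernel):
  lvl0: tbl 0x35, slot 2 ⇒ 0x43007 (P1/RW1/US1/PS0)
  lvl1: tbl 0x43, slot 12 ⇒ 0x44007 (P1/RW1/US1/PS0)
  ✓ 0x44B30  — 2 lookups
#4 VA=0x2206A50 (r,kernel):
  lvl0: tbl 0x35, slot 17 ⇒ 0x47007 (P1/RW1/US1/PS0)
  lvl1: tbl 0x47, slot 6 ⇒ 0x4B007 (P1/RW1/US1/PS0)
  ✓ 0x4BA50  — 2 lookups

TLB: [["0x2608", "0x3F"], ["0x40C", "0x44"], ["0x2206", "0x4B"]]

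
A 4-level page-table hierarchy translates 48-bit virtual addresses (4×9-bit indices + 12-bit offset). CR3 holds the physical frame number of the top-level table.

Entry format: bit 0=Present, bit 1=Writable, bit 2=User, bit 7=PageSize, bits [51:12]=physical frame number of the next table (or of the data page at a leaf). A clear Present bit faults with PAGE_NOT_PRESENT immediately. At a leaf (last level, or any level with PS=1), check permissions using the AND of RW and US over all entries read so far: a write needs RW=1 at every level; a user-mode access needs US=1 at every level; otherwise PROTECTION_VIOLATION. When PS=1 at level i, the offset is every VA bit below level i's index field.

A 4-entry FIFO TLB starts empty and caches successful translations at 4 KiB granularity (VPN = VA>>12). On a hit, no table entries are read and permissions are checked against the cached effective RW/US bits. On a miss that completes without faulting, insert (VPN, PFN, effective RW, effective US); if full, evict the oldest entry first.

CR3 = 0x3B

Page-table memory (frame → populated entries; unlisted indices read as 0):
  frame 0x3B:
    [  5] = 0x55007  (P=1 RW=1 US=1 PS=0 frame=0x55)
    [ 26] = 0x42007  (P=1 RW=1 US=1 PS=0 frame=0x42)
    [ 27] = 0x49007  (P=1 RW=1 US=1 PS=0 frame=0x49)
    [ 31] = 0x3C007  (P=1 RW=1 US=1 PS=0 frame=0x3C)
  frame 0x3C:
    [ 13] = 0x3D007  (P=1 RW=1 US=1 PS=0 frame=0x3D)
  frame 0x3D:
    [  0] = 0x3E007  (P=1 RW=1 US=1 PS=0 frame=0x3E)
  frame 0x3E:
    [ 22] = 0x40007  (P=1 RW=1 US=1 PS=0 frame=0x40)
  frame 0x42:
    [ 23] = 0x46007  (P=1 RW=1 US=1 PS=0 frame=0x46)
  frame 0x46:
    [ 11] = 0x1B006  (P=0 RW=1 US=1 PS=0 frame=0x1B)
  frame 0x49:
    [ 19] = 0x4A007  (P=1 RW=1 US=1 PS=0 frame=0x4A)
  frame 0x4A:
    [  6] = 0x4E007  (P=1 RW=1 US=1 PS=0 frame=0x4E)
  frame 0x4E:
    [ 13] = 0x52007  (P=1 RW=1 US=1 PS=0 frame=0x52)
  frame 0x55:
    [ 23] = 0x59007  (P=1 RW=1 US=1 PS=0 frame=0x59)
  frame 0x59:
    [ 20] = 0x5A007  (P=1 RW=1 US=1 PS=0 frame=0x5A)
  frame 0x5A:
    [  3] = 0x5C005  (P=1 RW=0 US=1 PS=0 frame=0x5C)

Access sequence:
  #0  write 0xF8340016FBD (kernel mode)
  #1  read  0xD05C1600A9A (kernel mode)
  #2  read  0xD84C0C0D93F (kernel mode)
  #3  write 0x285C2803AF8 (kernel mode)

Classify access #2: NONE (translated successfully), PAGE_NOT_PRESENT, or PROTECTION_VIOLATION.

Walk each access:
#0 VA=0xF8340016FBD (w,kernel):
  L0: frame=0x3B idx=31 entry=0x3C007 [P=1 RW=1 US=1 PS=0]
  L1: frame=0x3C idx=13 entry=0x3D007 [P=1 RW=1 US=1 PS=0]
  L2: frame=0x3D idx=0 entry=0x3E007 [P=1 RW=1 US=1 PS=0]
  L3: frame=0x3E idx=22 entry=0x40007 [P=1 RW=1 US=1 PS=0]
  ✓ 0x40FBD  — 4 lookups
#1 VA=0xD05C1600A9A (r,kernel):
  L0: frame=0x3B idx=26 entry=0x42007 [P=1 RW=1 US=1 PS=0]
  L1: frame=0x42 idx=23 entry=0x46007 [P=1 RW=1 US=1 PS=0]
  L2: frame=0x46 idx=11 entry=0x1B006 [P=0 RW=1 US=1 PS=0]
  ⇒ fault: PAGE_NOT_PRESENT  — 3 lookups
#2 VA=0xD84C0C0D93F (r,kernel):
  L0: frame=0x3B idx=27 entry=0x49007 [P=1 RW=1 US=1 PS=0]
  L1: frame=0x49 idx=19 entry=0x4A007 [P=1 RW=1 US=1 PS=0]
  L2: frame=0x4A idx=6 entry=0x4E007 [P=1 RW=1 US=1 PS=0]
  L3: frame=0x4E idx=13 entry=0x52007 [P=1 RW=1 US=1 PS=0]
  ✓ 0x5293F  — 4 lookups
#3 VA=0x285C2803AF8 (w,kernel):
  L0: frame=0x3B idx=5 entry=0x55007 [P=1 RW=1 US=1 PS=0]
  L1: frame=0x55 idx=23 entry=0x59007 [P=1 RW=1 US=1 PS=0]
  L2: frame=0x59 idx=20 entry=0x5A007 [P=1 RW=1 US=1 PS=0]
  L3: frame=0x5A idx=3 entry=0x5C005 [P=1 RW=0 US=1 PS=0]
  ⇒ fault: PROTECTION_VIOLATION  — 4 lookups

Access #2 fault: NONE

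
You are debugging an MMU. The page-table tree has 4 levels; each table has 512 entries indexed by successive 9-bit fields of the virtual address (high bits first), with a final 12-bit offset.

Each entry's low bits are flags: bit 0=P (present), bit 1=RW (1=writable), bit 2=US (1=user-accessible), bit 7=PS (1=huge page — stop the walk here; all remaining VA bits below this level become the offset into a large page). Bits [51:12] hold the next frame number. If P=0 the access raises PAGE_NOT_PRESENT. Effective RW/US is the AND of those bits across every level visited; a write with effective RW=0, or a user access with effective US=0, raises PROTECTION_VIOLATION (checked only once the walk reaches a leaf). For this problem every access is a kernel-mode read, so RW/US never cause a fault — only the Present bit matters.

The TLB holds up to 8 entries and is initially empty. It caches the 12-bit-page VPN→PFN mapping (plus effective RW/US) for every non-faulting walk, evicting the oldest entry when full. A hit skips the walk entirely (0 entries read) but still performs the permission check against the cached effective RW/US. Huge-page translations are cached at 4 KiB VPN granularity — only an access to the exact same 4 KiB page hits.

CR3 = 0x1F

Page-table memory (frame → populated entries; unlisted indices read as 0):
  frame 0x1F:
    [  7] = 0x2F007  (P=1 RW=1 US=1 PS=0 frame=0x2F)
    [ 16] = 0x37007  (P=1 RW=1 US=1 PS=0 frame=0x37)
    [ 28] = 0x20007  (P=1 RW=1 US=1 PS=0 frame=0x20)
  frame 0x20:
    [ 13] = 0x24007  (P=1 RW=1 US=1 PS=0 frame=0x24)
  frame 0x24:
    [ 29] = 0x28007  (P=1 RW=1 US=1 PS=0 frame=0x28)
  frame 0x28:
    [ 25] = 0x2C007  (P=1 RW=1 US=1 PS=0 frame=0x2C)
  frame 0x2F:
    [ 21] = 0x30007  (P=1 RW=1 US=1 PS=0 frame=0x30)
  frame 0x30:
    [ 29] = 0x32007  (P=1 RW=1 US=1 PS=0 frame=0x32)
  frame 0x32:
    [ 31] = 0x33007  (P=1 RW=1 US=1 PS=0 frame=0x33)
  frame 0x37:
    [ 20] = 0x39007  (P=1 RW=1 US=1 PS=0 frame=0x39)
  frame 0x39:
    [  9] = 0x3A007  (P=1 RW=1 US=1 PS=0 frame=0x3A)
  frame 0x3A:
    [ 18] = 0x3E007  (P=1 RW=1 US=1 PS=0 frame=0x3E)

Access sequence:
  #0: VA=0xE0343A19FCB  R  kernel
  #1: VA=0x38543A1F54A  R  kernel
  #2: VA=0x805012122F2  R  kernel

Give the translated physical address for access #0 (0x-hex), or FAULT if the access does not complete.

Trace:
#0 VA=0xE0343A19FCB (r,kernel):
  [0] read 0x1F idx=28: raw=0x20007 flags P=1 W=1 U=1 S=0
  [1] read 0x20 idx=13: raw=0x24007 flags P=1 W=1 U=1 S=0
  [2] read 0x24 idx=29: raw=0x28007 flags P=1 W=1 U=1 S=0
  [3] read 0x28 idx=25: raw=0x2C007 flags P=1 W=1 U=1 S=0
  ⇒ phys 0x2CFCB  [4 reads]
#1 VA=0x38543A1F54A (r,kernel):
  [0] read 0x1F idx=7: raw=0x2F007 flags P=1 W=1 U=1 S=0
  [1] read 0x2F idx=21: raw=0x30007 flags P=1 W=1 U=1 S=0
  [2] read 0x30 idx=29: raw=0x32007 flags P=1 W=1 U=1 S=0
  [3] read 0x32 idx=31: raw=0x33007 flags P=1 W=1 U=1 S=0
  ⇒ phys 0x3354A  [4 reads]
#2 VA=0x805012122F2 (r,kernel):
  [0] read 0x1F idx=16: raw=0x37007 flags P=1 W=1 U=1 S=0
  [1] read 0x37 idx=20: raw=0x39007 flags P=1 W=1 U=1 S=0
  [2] read 0x39 idx=9: raw=0x3A007 flags P=1 W=1 U=1 S=0
  [3] read 0x3A idx=18: raw=0x3E007 flags P=1 W=1 U=1 S=0
  ⇒ phys 0x3E2F2  [4 reads]

Access #0 PA: 0x2CFCB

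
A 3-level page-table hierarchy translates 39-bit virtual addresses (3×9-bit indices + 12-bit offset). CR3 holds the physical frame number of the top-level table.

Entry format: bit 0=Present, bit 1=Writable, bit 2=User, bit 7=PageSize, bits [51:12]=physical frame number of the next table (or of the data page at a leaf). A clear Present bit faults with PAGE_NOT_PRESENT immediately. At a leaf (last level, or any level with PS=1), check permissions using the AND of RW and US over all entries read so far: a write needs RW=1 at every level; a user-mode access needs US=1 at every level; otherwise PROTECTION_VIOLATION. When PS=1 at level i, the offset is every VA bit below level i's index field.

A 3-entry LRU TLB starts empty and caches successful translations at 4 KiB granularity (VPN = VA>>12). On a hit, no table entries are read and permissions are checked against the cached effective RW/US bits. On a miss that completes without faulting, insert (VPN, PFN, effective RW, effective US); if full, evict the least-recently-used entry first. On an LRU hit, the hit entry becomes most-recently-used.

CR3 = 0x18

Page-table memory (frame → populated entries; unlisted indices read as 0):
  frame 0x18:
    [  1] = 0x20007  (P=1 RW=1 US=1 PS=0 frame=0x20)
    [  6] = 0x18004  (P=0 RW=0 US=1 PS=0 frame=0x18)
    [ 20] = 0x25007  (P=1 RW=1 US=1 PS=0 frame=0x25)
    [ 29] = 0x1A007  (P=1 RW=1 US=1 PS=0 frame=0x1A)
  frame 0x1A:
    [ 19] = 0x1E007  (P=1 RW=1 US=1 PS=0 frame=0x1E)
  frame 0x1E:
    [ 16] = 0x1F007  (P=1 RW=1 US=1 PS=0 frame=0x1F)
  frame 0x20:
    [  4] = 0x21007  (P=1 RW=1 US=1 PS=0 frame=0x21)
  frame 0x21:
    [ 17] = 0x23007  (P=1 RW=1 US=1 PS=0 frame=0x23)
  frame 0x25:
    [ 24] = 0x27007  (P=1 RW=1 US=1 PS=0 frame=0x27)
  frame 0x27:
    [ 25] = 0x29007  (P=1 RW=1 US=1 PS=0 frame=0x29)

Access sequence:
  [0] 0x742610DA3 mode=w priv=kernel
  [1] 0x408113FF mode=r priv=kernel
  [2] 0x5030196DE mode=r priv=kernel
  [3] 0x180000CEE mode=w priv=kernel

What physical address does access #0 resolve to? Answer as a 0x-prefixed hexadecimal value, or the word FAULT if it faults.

Trace:
#0 VA=0x742610DA3 (w,kernel):
  lvl0: tbl 0x18, slot 29 ⇒ 0x1A007 (P1/RW1/US1/PS0)
  lvl1: tbl 0x1A, slot 19 ⇒ 0x1E007 (P1/RW1/US1/PS0)
  lvl2: tbl 0x1E, slot 16 ⇒ 0x1F007 (P1/RW1/US1/PS0)
  → PA=0x1FDA3  (3 entries read)
#1 VA=0x408113FF (r,kernel):
  lvl0: tbl 0x18, slot 1 ⇒ 0x20007 (P1/RW1/US1/PS0)
  lvl1: tbl 0x20, slot 4 ⇒ 0x21007 (P1/RW1/US1/PS0)
  lvl2: tbl 0x21, slot 17 ⇒ 0x23007 (P1/RW1/US1/PS0)
  → PA=0x233FF  (3 entries read)
#2 VA=0x5030196DE (r,kernel):
  lvl0: tbl 0x18, slot 20 ⇒ 0x25007 (P1/RW1/US1/PS0)
  lvl1: tbl 0x25, slot 24 ⇒ 0x27007 (P1/RW1/US1/PS0)
  lvl2: tbl 0x27, slot 25 ⇒ 0x29007 (P1/RW1/US1/PS0)
  → PA=0x296DE  (3 entries read)
#3 VA=0x180000CEE (w,kernel):
  lvl0: tbl 0x18, slot 6 ⇒ 0x18004 (P0/RW0/US1/PS0)
  ✗ PAGE_NOT_PRESENT  [1 reads]

Access #0 PA: 0x1FDA3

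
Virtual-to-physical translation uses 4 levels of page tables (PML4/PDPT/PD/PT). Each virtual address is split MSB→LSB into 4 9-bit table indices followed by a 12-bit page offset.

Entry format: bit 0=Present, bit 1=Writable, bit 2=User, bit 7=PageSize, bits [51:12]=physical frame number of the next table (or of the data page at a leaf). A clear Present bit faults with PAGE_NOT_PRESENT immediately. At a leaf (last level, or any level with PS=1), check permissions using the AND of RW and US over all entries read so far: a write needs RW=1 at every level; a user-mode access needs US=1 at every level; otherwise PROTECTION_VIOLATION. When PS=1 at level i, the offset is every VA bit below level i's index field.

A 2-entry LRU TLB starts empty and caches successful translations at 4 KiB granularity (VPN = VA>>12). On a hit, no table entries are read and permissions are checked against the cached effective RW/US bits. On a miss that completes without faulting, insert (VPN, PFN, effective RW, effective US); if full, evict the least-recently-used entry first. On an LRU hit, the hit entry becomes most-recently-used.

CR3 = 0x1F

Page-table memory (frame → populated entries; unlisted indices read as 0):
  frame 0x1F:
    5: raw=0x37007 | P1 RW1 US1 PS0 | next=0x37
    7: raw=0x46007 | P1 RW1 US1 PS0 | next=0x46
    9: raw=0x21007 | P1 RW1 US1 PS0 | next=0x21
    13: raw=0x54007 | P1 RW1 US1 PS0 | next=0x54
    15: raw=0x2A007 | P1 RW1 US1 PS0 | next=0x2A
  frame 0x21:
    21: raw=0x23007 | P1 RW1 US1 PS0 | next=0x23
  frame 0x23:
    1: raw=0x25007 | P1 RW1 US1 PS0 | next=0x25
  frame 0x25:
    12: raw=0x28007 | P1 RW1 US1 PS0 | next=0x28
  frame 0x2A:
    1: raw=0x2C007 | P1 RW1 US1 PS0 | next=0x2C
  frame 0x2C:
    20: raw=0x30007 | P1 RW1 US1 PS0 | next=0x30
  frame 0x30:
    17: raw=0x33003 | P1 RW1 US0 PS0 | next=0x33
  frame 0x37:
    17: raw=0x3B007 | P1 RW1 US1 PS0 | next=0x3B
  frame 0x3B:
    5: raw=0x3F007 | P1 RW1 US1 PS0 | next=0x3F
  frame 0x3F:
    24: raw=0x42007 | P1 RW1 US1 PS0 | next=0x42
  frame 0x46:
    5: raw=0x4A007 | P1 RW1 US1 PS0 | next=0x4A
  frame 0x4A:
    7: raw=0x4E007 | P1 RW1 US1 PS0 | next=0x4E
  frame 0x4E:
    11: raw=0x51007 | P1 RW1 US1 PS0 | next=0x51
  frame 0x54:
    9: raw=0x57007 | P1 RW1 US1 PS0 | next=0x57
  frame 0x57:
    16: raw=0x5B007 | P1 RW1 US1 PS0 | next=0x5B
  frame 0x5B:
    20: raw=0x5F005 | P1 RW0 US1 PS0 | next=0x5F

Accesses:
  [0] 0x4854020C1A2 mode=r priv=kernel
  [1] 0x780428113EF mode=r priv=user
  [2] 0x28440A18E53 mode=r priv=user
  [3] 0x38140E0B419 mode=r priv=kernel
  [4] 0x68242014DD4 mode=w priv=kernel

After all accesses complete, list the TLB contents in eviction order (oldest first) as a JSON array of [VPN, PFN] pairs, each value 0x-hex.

Walk each access:
#0 VA=0x4854020C1A2 (r,kernel):
  L0: frame=0x1F idx=9 entry=0x21007 [P=1 RW=1 US=1 PS=0]
  L1: frame=0x21 idx=21 entry=0x23007 [P=1 RW=1 US=1 PS=0]
  L2: frame=0x23 idx=1 entry=0x25007 [P=1 RW=1 US=1 PS=0]
  L3: frame=0x25 idx=12 entry=0x28007 [P=1 RW=1 US=1 PS=0]
  ⇒ phys 0x281A2  [4 reads]
#1 VA=0x780428113EF (r,user):
  L0: frame=0x1F idx=15 entry=0x2A007 [P=1 RW=1 US=1 PS=0]
  L1: frame=0x2A idx=1 entry=0x2C007 [P=1 RW=1 US=1 PS=0]
  L2: frame=0x2C idx=20 entry=0x30007 [P=1 RW=1 US=1 PS=0]
  L3: frame=0x30 idx=17 entry=0x33003 [P=1 RW=1 US=0 PS=0]
  ⇒ fault: PROTECTION_VIOLATION  — 4 lookups
#2 VA=0x28440A18E53 (r,user):
  L0: frame=0x1F idx=5 entry=0x37007 [P=1 RW=1 US=1 PS=0]
  L1: frame=0x37 idx=17 entry=0x3B007 [P=1 RW=1 US=1 PS=0]
  L2: frame=0x3B idx=5 entry=0x3F007 [P=1 RW=1 US=1 PS=0]
  L3: frame=0x3F idx=24 entry=0x42007 [P=1 RW=1 US=1 PS=0]
  ⇒ phys 0x42E53  [4 reads]
#3 VA=0x38140E0B419 (r,kernel):
  L0: frame=0x1F idx=7 entry=0x46007 [P=1 RW=1 US=1 PS=0]
  L1: frame=0x46 idx=5 entry=0x4A007 [P=1 RW=1 US=1 PS=0]
  L2: frame=0x4A idx=7 entry=0x4E007 [P=1 RW=1 US=1 PS=0]
  L3: frame=0x4E idx=11 entry=0x51007 [P=1 RW=1 US=1 PS=0]
  ⇒ phys 0x51419  [4 reads]
#4 VA=0x68242014DD4 (w,kernel):
  L0: frame=0x1F idx=13 entry=0x54007 [P=1 RW=1 US=1 PS=0]
  L1: frame=0x54 idx=9 entry=0x57007 [P=1 RW=1 US=1 PS=0]
  L2: frame=0x57 idx=16 entry=0x5B007 [P=1 RW=1 US=1 PS=0]
  L3: frame=0x5B idx=20 entry=0x5F005 [P=1 RW=0 US=1 PS=0]
  ⇒ fault: PROTECTION_VIOLATION  — 4 lookups

TLB: [["0x28440A18", "0x42"], ["0x38140E0B", "0x51"]]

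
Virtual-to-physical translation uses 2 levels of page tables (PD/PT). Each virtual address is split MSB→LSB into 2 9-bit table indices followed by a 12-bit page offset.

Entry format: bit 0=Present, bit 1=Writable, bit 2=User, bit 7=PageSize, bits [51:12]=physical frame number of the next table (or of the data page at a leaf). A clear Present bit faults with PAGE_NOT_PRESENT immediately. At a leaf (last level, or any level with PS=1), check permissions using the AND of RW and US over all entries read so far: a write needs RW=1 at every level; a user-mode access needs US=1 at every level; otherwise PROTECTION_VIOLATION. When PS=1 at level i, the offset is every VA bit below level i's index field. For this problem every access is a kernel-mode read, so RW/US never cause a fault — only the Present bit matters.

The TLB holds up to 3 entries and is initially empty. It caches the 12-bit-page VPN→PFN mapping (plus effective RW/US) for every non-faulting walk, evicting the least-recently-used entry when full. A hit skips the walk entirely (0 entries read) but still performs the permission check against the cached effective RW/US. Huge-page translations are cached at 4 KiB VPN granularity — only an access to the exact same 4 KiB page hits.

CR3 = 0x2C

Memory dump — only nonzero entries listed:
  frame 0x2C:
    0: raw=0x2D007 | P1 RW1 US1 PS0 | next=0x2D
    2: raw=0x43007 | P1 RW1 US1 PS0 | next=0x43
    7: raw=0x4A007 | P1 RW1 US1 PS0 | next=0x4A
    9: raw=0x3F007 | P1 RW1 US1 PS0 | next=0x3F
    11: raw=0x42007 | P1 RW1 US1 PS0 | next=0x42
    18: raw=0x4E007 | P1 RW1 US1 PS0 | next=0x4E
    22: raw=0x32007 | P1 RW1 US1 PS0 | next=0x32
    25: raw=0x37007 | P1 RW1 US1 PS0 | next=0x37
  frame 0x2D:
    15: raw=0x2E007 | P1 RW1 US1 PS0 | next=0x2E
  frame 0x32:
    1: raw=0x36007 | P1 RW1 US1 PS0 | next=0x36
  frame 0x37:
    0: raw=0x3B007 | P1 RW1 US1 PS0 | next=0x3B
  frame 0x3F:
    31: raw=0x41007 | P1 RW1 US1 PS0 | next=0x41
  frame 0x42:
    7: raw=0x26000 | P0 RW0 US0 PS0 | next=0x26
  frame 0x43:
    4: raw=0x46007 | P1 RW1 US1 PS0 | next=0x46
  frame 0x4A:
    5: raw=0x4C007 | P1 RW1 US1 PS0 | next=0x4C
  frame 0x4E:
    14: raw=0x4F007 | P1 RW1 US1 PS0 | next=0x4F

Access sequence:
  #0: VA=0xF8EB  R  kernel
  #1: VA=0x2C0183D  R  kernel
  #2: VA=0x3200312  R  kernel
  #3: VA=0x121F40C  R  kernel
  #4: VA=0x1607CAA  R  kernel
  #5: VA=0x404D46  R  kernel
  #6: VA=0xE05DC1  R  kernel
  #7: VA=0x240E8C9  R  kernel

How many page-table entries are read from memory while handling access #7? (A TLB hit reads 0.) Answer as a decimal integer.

Trace:
#0 VA=0xF8EB (r,kernel):
  L0 @0x2C[0] → 0x2D007  P=1,RW=1,US=1,PS=0
  L1 @0x2D[15] → 0x2E007  P=1,RW=1,US=1,PS=0
  ✓ 0x2E8EB  — 2 lookups
#1 VA=0x2C0183D (r,kernel):
  L0 @0x2C[22] → 0x32007  P=1,RW=1,US=1,PS=0
  L1 @0x32[1] → 0x36007  P=1,RW=1,US=1,PS=0
  ✓ 0x3683D  — 2 lookups
#2 VA=0x3200312 (r,kernel):
  L0 @0x2C[25] → 0x37007  P=1,RW=1,US=1,PS=0
  L1 @0x37[0] → 0x3B007  P=1,RW=1,US=1,PS=0
  ✓ 0x3B312  — 2 lookups
#3 VA=0x121F40C (r,kernel):
  L0 @0x2C[9] → 0x3F007  P=1,RW=1,US=1,PS=0
  L1 @0x3F[31] → 0x41007  P=1,RW=1,US=1,PS=0
  ✓ 0x4140C  — 2 lookups
#4 VA=0x1607CAA (r,kernel):
  L0 @0x2C[11] → 0x42007  P=1,RW=1,US=1,PS=0
  L1 @0x42[7] → 0x26000  P=0,RW=0,US=0,PS=0
  ⇒ fault: PAGE_NOT_PRESENT  — 2 lookups
#5 VA=0x404D46 (r,kernel):
  L0 @0x2C[2] → 0x43007  P=1,RW=1,US=1,PS=0
  L1 @0x43[4] → 0x46007  P=1,RW=1,US=1,PS=0
  ✓ 0x46D46  — 2 lookups
#6 VA=0xE05DC1 (r,kernel):
  L0 @0x2C[7] → 0x4A007  P=1,RW=1,US=1,PS=0
  L1 @0x4A[5] → 0x4C007  P=1,RW=1,US=1,PS=0
  ✓ 0x4CDC1  — 2 lookups
#7 VA=0x240E8C9 (r,kernel):
  L0 @0x2C[18] → 0x4E007  P=1,RW=1,US=1,PS=0
  L1 @0x4E[14] → 0x4F007  P=1,RW=1,US=1,PS=0
  ✓ 0x4F8C9  — 2 lookups

Entries read for #7: 2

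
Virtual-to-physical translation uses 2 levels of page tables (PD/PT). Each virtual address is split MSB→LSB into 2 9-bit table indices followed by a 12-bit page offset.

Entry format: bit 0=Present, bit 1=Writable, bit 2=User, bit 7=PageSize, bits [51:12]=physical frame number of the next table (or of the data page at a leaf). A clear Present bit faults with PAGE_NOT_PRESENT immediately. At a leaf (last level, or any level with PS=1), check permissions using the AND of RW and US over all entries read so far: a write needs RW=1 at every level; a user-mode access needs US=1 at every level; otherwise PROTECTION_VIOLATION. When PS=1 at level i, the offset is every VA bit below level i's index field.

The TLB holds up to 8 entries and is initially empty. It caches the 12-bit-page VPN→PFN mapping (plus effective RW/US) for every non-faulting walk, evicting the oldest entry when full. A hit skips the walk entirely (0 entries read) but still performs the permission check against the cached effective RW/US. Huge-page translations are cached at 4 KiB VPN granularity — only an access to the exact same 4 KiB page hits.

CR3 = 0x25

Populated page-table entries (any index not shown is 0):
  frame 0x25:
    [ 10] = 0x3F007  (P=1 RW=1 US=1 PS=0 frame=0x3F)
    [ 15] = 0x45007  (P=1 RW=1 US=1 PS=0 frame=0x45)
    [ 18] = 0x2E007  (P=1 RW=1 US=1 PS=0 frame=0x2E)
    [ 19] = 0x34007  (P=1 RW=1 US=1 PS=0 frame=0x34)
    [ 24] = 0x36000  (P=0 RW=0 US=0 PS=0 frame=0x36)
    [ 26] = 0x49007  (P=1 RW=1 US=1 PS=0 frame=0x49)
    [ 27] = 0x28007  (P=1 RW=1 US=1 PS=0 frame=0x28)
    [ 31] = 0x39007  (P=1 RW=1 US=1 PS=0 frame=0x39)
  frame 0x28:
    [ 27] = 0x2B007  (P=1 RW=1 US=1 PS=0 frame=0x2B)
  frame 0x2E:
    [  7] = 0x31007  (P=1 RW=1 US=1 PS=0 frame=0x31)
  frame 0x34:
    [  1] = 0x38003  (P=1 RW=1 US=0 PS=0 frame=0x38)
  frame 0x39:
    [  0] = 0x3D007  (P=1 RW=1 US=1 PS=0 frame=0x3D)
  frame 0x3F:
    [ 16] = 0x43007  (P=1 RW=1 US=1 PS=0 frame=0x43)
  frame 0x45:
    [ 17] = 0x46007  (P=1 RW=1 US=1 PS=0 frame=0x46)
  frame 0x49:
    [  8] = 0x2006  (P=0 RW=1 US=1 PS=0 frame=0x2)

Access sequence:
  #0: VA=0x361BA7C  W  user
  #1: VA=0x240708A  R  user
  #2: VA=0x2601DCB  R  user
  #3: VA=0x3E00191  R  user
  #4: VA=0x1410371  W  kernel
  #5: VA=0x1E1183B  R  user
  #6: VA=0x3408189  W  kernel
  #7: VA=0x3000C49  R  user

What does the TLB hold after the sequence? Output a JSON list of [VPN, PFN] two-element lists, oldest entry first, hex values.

Walk each access:
#0 VA=0x361BA7C (w,user):
  lvl0: tbl 0x25, slot 27 ⇒ 0x28007 (P1/RW1/US1/PS0)
  lvl1: tbl 0x28, slot 27 ⇒ 0x2B007 (P1/RW1/US1/PS0)
  ✓ 0x2BA7C  — 2 lookups
#1 VA=0x240708A (r,user):
  lvl0: tbl 0x25, slot 18 ⇒ 0x2E007 (P1/RW1/US1/PS0)
  lvl1: tbl 0x2E, slot 7 ⇒ 0x31007 (P1/RW1/US1/PS0)
  ✓ 0x3108A  — 2 lookups
#2 VA=0x2601DCB (r,user):
  lvl0: tbl 0x25, slot 19 ⇒ 0x34007 (P1/RW1/US1/PS0)
  lvl1: tbl 0x34, slot 1 ⇒ 0x38003 (P1/RW1/US0/PS0)
  ✗ PROTECTION_VIOLATION  [2 reads]
#3 VA=0x3E00191 (r,user):
  lvl0: tbl 0x25, slot 31 ⇒ 0x39007 (P1/RW1/US1/PS0)
  lvl1: tbl 0x39, slot 0 ⇒ 0x3D007 (P1/RW1/US1/PS0)
  ✓ 0x3D191  — 2 lookups
#4 VA=0x1410371 (w,kernel):
  lvl0: tbl 0x25, slot 10 ⇒ 0x3F007 (P1/RW1/US1/PS0)
  lvl1: tbl 0x3F, slot 16 ⇒ 0x43007 (P1/RW1/US1/PS0)
  ✓ 0x43371  — 2 lookups
#5 VA=0x1E1183B (r,user):
  lvl0: tbl 0x25, slot 15 ⇒ 0x45007 (P1/RW1/US1/PS0)
  lvl1: tbl 0x45, slot 17 ⇒ 0x46007 (P1/RW1/US1/PS0)
  ✓ 0x4683B  — 2 lookups
#6 VA=0x3408189 (w,kernel):
  lvl0: tbl 0x25, slot 26 ⇒ 0x49007 (P1/RW1/US1/PS0)
  lvl1: tbl 0x49, slot 8 ⇒ 0x2006 (P0/RW1/US1/PS0)
  ✗ PAGE_NOT_PRESENT  [2 reads]
#7 VA=0x3000C49 (r,user):
  lvl0: tbl 0x25, slot 24 ⇒ 0x36000 (P0/RW0/US0/PS0)
  ✗ PAGE_NOT_PRESENT  [1 reads]

TLB: [["0x361B", "0x2B"], ["0x2407", "0x31"], ["0x3E00", "0x3D"], ["0x1410", "0x43"], ["0x1E11", "0x46"]]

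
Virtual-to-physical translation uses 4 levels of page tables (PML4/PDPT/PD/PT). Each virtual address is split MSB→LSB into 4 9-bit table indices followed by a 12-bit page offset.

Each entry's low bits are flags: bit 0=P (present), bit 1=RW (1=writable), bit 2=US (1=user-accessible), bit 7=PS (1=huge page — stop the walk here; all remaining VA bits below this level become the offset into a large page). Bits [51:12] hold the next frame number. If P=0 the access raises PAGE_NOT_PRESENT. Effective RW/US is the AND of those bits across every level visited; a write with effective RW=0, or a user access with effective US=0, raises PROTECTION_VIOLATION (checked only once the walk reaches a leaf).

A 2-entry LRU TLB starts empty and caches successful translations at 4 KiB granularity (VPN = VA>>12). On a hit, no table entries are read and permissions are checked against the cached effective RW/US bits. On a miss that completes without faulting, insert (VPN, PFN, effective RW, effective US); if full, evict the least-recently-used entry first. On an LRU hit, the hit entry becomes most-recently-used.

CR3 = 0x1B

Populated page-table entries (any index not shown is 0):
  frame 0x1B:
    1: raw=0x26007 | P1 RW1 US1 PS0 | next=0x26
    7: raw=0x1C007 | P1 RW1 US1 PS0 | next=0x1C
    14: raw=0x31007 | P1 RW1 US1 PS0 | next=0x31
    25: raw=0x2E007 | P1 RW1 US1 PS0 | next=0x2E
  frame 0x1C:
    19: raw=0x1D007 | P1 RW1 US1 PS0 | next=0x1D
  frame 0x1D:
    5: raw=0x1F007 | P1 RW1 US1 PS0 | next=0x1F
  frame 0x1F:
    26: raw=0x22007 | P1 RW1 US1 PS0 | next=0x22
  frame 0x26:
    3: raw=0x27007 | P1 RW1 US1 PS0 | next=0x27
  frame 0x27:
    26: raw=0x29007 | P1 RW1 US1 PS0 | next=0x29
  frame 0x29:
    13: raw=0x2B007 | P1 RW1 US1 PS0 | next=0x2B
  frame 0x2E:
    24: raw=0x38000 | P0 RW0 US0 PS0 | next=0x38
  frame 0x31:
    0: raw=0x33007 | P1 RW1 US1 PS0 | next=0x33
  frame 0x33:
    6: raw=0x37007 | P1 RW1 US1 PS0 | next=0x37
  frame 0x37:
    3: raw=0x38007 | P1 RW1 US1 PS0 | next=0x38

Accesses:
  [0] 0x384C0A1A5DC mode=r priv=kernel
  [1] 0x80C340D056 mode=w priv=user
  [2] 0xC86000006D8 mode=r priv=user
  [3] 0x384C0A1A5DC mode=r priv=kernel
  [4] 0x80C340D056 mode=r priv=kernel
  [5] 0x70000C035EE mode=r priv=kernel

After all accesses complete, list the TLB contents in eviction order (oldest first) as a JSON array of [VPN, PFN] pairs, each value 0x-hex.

Walk each access:
#0 VA=0x384C0A1A5DC (r,kernel):
  L0 @0x1B[7] → 0x1C007  P=1,RW=1,US=1,PS=0
  L1 @0x1C[19] → 0x1D007  P=1,RW=1,US=1,PS=0
  L2 @0x1D[5] → 0x1F007  P=1,RW=1,US=1,PS=0
  L3 @0x1F[26] → 0x22007  P=1,RW=1,US=1,PS=0
  ⇒ phys 0x225DC  [4 reads]
#1 VA=0x80C340D056 (w,user):
  L0 @0x1B[1] → 0x26007  P=1,RW=1,US=1,PS=0
  L1 @0x26[3] → 0x27007  P=1,RW=1,US=1,PS=0
  L2 @0x27[26] → 0x29007  P=1,RW=1,US=1,PS=0
  L3 @0x29[13] → 0x2B007  P=1,RW=1,US=1,PS=0
  ⇒ phys 0x2B056  [4 reads]
#2 VA=0xC86000006D8 (r,user):
  L0 @0x1B[25] → 0x2E007  P=1,RW=1,US=1,PS=0
  L1 @0x2E[24] → 0x38000  P=0,RW=0,US=0,PS=0
  ⇒ fault: PAGE_NOT_PRESENT  — 2 lookups
#3 VA=0x384C0A1A5DC (r,kernel):
  TLB hit vpn=0x384C0A1A → PA=0x225DC
#4 VA=0x80C340D056 (r,kernel):
  TLB hit vpn=0x80C340D → PA=0x2B056
#5 VA=0x70000C035EE (r,kernel):
  L0 @0x1B[14] → 0x31007  P=1,RW=1,US=1,PS=0
  L1 @0x31[0] → 0x33007  P=1,RW=1,US=1,PS=0
  L2 @0x33[6] → 0x37007  P=1,RW=1,US=1,PS=0
  L3 @0x37[3] → 0x38007  P=1,RW=1,US=1,PS=0
  ⇒ phys 0x385EE  [4 reads]

TLB: [["0x80C340D", "0x2B"], ["0x70000C03", "0x38"]]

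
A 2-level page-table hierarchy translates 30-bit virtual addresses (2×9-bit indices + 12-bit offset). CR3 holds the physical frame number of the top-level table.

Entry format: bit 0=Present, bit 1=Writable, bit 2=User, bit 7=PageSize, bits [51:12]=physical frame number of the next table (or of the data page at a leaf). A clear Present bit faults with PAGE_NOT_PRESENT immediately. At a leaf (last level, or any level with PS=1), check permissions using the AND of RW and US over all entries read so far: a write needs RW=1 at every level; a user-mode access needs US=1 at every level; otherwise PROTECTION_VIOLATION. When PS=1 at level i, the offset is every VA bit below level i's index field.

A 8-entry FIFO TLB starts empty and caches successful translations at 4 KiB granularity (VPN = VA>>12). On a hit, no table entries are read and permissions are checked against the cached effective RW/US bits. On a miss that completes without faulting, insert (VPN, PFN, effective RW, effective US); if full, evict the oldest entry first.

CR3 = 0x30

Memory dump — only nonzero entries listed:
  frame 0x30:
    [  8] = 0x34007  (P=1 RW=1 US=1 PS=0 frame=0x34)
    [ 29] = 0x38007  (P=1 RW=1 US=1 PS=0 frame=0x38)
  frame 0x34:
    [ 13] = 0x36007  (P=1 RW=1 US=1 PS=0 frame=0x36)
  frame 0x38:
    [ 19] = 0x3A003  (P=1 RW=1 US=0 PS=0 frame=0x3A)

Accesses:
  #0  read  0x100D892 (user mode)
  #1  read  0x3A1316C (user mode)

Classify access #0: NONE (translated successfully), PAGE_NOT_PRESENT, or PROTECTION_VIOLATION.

Trace:
#0 VA=0x100D892 (r,user):
  [0] read 0x30 idx=8: raw=0x34007 flags P=1 W=1 U=1 S=0
  [1] read 0x34 idx=13: raw=0x36007 flags P=1 W=1 U=1 S=0
  ⇒ phys 0x36892  [2 reads]
#1 VA=0x3A1316C (r,user):
  [0] read 0x30 idx=29: raw=0x38007 flags P=1 W=1 U=1 S=0
  [1] read 0x38 idx=19: raw=0x3A003 flags P=1 W=1 U=0 S=0
  ✗ PROTECTION_VIOLATION  [2 reads]

Access #0 fault: NONE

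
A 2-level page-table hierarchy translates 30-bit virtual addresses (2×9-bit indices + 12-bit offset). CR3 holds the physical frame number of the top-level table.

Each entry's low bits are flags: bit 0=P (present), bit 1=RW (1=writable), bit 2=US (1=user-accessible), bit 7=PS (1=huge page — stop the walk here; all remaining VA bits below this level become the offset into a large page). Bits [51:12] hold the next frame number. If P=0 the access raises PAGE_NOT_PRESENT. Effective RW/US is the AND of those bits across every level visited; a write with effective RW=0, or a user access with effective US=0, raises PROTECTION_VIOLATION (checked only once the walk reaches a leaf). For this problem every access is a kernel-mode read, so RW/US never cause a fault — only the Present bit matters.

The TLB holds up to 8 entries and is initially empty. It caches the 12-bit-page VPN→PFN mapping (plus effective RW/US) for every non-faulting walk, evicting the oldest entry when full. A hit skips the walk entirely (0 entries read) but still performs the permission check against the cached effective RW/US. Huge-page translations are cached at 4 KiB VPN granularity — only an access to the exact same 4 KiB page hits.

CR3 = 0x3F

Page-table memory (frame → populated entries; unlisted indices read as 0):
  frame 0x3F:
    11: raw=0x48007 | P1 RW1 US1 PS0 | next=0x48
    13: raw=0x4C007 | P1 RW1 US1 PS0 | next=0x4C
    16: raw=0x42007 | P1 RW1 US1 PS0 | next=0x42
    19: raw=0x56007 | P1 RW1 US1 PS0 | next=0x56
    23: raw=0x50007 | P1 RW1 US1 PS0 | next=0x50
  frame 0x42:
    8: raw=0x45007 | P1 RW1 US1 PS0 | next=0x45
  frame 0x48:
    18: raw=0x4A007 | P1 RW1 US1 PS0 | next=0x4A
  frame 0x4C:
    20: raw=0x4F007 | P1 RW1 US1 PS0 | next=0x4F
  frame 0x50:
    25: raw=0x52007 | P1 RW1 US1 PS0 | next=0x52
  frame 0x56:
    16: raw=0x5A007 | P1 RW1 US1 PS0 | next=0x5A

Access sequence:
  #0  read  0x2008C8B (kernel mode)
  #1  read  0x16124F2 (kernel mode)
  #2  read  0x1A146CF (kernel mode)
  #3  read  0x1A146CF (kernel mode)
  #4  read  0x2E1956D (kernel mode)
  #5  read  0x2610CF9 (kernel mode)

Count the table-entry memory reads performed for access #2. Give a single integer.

Walk each access:
#0 VA=0x2008C8B (r,kernel):
  lvl0: tbl 0x3F, slot 16 ⇒ 0x42007 (P1/RW1/US1/PS0)
  lvl1: tbl 0x42, slot 8 ⇒ 0x45007 (P1/RW1/US1/PS0)
  → PA=0x45C8B  (2 entries read)
#1 VA=0x16124F2 (r,kernel):
  lvl0: tbl 0x3F, slot 11 ⇒ 0x48007 (P1/RW1/US1/PS0)
  lvl1: tbl 0x48, slot 18 ⇒ 0x4A007 (P1/RW1/US1/PS0)
  → PA=0x4A4F2  (2 entries read)
#2 VA=0x1A146CF (r,kernel):
  lvl0: tbl 0x3F, slot 13 ⇒ 0x4C007 (P1/RW1/US1/PS0)
  lvl1: tbl 0x4C, slot 20 ⇒ 0x4F007 (P1/RW1/US1/PS0)
  → PA=0x4F6CF  (2 entries read)
#3 VA=0x1A146CF (r,kernel):
  TLB hit vpn=0x1A14 → PA=0x4F6CF
#4 VA=0x2E1956D (r,kernel):
  lvl0: tbl 0x3F, slot 23 ⇒ 0x50007 (P1/RW1/US1/PS0)
  lvl1: tbl 0x50, slot 25 ⇒ 0x52007 (P1/RW1/US1/PS0)
  → PA=0x5256D  (2 entries read)
#5 VA=0x2610CF9 (r,kernel):
  lvl0: tbl 0x3F, slot 19 ⇒ 0x56007 (P1/RW1/US1/PS0)
  lvl1: tbl 0x56, slot 16 ⇒ 0x5A007 (P1/RW1/US1/PS0)
  → PA=0x5ACF9  (2 entries read)

Entries read for #2: 2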